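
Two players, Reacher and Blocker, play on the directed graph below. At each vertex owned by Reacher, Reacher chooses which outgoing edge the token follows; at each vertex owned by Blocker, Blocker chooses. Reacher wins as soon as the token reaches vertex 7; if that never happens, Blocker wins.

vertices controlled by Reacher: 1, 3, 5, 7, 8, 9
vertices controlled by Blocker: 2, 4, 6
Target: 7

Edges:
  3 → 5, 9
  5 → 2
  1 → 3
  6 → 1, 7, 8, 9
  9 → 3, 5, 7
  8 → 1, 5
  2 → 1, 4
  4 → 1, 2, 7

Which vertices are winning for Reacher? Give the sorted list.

1, 3, 6, 7, 8, 9

A0 = {7}
A1: add {9} — 9 (Reacher) has 9→7.
A2: add {3} — 3 (Reacher) has 3→9.
A3: add {1} — 1 (Reacher) has 1→3.
A4: add {8} — 8 (Reacher) has 8→1.
A5: add {6} — 6 (Blocker): all of {1, 7, 8, 9} already in.
A6 = A5; e.g. 2 (Blocker) can still go to 4. Fixed point.
Reacher's winning region = {1, 3, 6, 7, 8, 9}.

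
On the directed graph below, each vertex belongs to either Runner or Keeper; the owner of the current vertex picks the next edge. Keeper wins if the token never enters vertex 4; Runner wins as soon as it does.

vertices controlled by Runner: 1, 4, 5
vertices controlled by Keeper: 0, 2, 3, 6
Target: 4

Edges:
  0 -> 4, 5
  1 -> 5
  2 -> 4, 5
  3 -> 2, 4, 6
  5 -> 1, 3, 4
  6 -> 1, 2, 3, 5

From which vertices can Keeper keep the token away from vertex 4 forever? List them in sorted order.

3, 6

A0 = {4}
A1: add {5} — 5 (Runner) has 5→4.
A2: add {0, 1, 2} — 0 (Keeper): all of {4, 5} already in; 1 (Runner) has 1→5; 2 (Keeper): all of {4, 5} already in.
A3 = A2; e.g. 3 (Keeper) can still go to 6. Fixed point.
Runner's attractor = {0, 1, 2, 4, 5}; Keeper avoids the target exactly from the complement.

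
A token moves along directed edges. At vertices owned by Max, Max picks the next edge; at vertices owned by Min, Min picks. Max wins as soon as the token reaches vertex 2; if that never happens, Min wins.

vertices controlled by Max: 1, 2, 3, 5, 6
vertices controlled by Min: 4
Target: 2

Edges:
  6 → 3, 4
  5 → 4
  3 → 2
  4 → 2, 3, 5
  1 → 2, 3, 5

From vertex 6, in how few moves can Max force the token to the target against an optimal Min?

2

A0 = {2}
A1: add {1, 3} — 1 (Max) has 1→2; 3 (Max) has 3→2.
A2: add {6} — 6 (Max) has 6→3.
A3 = A2; e.g. 4 (Min) can still go to 5. Fixed point.
6 enters the attractor at level 2, so Max can force the target in 2 moves from there.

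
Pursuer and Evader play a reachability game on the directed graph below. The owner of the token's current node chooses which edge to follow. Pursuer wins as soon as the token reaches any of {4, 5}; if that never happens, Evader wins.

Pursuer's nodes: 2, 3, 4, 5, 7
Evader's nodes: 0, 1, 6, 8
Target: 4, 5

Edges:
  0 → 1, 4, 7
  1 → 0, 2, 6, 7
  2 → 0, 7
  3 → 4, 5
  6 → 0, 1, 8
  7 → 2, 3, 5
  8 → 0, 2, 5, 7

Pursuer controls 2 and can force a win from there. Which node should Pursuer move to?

A0 = {4, 5}
A1: add {3, 7} — 3 (Pursuer) has 3→4; 7 (Pursuer) has 7→5.
A2: add {2} — 2 (Pursuer) has 2→7.
A3 = A2; e.g. 0 (Evader) can still go to 1. Fixed point.
From 2, successor 7 is in the attractor (rank 1); the other successor 0 is not.

7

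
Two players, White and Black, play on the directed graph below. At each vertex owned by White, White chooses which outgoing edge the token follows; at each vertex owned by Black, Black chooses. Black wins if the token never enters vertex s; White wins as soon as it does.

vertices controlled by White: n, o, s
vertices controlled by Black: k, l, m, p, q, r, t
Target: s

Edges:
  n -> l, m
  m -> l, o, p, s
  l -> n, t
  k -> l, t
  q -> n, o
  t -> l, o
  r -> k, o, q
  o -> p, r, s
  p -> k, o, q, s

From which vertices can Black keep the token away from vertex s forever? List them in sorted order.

A0 = {s}
A1: add {o} — o (White) has o→s.
A2 = A1; e.g. k (Black) can still go to l. Fixed point.
White's attractor = {o, s}; Black avoids the target exactly from the complement.

k, l, m, n, p, q, r, t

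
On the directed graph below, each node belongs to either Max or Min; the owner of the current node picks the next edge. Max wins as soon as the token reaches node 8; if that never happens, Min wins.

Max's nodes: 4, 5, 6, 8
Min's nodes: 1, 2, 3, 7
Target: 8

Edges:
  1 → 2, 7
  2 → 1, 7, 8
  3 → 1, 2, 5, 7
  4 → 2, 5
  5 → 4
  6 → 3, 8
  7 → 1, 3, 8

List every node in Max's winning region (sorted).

6, 8

A0 = {8}
A1: add {6} — 6 (Max) has 6→8.
A2 = A1; e.g. 1 (Min) can still go to 2. Fixed point.
Max's winning region = {6, 8}.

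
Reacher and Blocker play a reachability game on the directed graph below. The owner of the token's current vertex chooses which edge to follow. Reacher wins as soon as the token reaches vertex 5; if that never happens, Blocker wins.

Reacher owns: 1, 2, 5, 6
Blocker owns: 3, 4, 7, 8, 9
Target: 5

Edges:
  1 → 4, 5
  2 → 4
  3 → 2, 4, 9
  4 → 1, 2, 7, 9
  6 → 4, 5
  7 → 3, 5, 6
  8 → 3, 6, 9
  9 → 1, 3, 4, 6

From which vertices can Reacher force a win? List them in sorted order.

A0 = {5}
A1: add {1, 6} — 1 (Reacher) has 1→5; 6 (Reacher) has 6→5.
A2 = A1; e.g. 2 (Reacher) has no edge into A1. Fixed point.
Reacher's winning region = {1, 5, 6}.

1, 5, 6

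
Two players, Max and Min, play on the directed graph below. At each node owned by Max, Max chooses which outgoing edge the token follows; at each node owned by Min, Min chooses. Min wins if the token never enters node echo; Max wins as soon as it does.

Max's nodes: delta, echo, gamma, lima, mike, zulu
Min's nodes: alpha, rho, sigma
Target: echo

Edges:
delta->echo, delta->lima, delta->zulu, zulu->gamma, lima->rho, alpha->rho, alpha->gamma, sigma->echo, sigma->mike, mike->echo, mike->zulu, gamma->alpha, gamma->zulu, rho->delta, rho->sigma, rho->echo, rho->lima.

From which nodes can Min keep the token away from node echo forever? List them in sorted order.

alpha, gamma, lima, rho, zulu

A0 = {echo}
A1: add {delta, mike} — delta (Max) has delta→echo; mike (Max) has mike→echo.
A2: add {sigma} — sigma (Min): all of {echo, mike} already in.
A3 = A2; e.g. alpha (Min) can still go to rho. Fixed point.
Max's attractor = {delta, echo, mike, sigma}; Min avoids the target exactly from the complement.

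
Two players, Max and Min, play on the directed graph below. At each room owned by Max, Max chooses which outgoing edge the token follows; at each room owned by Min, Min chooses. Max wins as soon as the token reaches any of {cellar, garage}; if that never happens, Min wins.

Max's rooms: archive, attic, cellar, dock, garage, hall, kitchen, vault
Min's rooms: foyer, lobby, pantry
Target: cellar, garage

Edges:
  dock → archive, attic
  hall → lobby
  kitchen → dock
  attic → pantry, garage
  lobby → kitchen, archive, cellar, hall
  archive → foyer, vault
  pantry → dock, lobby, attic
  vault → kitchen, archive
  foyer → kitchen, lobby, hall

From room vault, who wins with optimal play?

Max

A0 = {cellar, garage}
A1: add {attic} — attic (Max) has attic→garage.
A2: add {dock} — dock (Max) has dock→attic.
A3: add {kitchen} — kitchen (Max) has kitchen→dock.
A4: add {vault} — vault (Max) has vault→kitchen.
vault ∈ A4, so Max can force the target.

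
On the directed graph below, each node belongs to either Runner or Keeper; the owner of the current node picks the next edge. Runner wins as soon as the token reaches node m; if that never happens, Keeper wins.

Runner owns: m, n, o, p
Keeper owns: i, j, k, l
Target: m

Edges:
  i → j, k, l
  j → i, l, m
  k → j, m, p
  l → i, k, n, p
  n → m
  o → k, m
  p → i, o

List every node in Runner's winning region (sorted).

A0 = {m}
A1: add {n, o} — n (Runner) has n→m; o (Runner) has o→m.
A2: add {p} — p (Runner) has p→o.
A3 = A2; e.g. i (Keeper) can still go to j. Fixed point.
Runner's winning region = {m, n, o, p}.

m, n, o, p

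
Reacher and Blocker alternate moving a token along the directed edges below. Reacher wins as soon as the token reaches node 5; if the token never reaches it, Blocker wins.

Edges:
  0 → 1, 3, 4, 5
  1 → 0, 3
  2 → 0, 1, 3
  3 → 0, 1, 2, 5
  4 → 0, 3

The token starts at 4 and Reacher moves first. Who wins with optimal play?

Track states (vertex, player-to-move).
A0 = {(5,Reacher), (5,Blocker)}
A1: add {(0,Reacher), (3,Reacher)}.
A2: add {(1,Blocker), (4,Blocker)}.
A3: add {(2,Reacher)}.
A4 = A3; e.g. (0,Blocker) stays out. (4,Reacher) never enters ⇒ Blocker avoids the target.

Blocker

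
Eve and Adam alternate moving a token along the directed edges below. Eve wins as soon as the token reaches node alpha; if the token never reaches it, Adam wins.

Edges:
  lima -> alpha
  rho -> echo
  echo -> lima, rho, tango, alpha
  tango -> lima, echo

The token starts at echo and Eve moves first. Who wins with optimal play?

Eve

Track states (vertex, player-to-move).
A0 = {(alpha,Eve), (alpha,Adam)}
A1: add {(lima,Eve), (lima,Adam), (echo,Eve)}.
(echo,Eve) ∈ A1 ⇒ Eve forces the target.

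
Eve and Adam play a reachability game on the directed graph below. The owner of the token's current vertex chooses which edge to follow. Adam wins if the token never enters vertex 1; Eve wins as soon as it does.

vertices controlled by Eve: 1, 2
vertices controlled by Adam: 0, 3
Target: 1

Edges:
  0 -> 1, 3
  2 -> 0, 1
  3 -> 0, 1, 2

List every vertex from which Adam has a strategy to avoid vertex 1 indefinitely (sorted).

0, 3

A0 = {1}
A1: add {2} — 2 (Eve) has 2→1.
A2 = A1; e.g. 0 (Adam) can still go to 3. Fixed point.
Eve's attractor = {1, 2}; Adam avoids the target exactly from the complement.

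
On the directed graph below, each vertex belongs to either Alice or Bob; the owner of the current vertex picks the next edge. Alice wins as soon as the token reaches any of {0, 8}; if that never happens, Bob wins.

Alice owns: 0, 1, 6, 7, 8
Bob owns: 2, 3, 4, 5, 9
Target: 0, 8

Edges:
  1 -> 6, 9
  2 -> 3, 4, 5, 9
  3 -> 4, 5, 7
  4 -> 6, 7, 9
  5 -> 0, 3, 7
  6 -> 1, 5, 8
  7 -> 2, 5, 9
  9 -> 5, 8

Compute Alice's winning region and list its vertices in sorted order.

A0 = {0, 8}
A1: add {6} — 6 (Alice) has 6→8.
A2: add {1} — 1 (Alice) has 1→6.
A3 = A2; e.g. 2 (Bob) can still go to 3. Fixed point.
Alice's winning region = {0, 1, 6, 8}.

0, 1, 6, 8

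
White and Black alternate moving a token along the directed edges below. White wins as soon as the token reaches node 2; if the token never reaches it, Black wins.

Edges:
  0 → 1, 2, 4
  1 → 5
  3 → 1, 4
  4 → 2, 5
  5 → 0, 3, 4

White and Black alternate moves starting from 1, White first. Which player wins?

Black

Track states (vertex, player-to-move).
A0 = {(2,White), (2,Black)}
A1: add {(0,White), (4,White)}.
A2 = A1; e.g. (0,Black) stays out. (1,White) never enters ⇒ Black avoids the target.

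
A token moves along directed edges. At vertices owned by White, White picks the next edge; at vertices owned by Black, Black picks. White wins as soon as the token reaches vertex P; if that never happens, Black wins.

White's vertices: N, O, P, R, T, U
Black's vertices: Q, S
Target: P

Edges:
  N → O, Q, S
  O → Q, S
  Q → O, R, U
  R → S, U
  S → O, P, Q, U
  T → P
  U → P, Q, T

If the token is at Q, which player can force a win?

A0 = {P}
A1: add {T, U} — T (White) has T→P; U (White) has U→P.
A2: add {R} — R (White) has R→U.
A3 = A2; e.g. N (White) has no edge into A2. Fixed point.
Q never enters the attractor, so Black can avoid the target forever.

Black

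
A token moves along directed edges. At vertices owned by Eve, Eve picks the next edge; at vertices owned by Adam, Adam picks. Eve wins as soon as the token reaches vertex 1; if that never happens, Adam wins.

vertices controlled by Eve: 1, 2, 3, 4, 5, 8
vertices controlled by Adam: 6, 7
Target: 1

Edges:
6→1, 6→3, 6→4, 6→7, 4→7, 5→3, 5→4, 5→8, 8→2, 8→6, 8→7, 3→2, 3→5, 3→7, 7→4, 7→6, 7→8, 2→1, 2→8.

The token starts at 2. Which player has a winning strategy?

A0 = {1}
A1: add {2} — 2 (Eve) has 2→1.
2 ∈ A1, so Eve can force the target.

Eve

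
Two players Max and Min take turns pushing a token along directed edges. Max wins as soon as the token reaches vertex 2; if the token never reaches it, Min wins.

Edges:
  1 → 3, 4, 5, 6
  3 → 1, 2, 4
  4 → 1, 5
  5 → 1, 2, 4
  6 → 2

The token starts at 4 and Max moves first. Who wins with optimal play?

Min

Track states (vertex, player-to-move).
A0 = {(2,Max), (2,Min)}
A1: add {(3,Max), (5,Max), (6,Max), (6,Min)}.
A2: add {(1,Max)}.
A3: add {(4,Min)}.
A4 = A3; e.g. (1,Min) stays out. (4,Max) never enters ⇒ Min avoids the target.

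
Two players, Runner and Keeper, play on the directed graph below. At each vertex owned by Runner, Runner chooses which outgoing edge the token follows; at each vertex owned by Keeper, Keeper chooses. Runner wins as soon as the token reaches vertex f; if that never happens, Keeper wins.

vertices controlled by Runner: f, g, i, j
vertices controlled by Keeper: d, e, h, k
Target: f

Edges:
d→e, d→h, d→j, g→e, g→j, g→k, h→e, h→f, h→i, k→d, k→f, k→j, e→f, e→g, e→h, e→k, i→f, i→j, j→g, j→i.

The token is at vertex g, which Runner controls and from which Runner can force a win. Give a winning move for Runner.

A0 = {f}
A1: add {i} — i (Runner) has i→f.
A2: add {j} — j (Runner) has j→i.
A3: add {g} — g (Runner) has g→j.
A4 = A3; e.g. d (Keeper) can still go to e. Fixed point.
From g, successor j is in the attractor (rank 2); the other successors e, k are not.

j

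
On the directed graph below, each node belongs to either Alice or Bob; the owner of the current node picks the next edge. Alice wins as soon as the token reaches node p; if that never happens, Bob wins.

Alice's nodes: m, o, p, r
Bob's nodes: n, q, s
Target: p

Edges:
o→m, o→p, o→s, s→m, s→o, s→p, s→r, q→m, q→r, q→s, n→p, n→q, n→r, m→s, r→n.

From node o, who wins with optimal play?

Alice

A0 = {p}
A1: add {o} — o (Alice) has o→p.
A2 = A1; e.g. m (Alice) has no edge into A1. Fixed point.
o ∈ A1, so Alice can force the target.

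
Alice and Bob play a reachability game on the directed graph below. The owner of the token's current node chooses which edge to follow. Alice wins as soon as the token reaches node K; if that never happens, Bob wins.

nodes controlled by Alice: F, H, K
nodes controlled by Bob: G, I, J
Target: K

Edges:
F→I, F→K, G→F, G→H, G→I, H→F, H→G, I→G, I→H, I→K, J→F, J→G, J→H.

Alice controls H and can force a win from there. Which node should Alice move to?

F

A0 = {K}
A1: add {F} — F (Alice) has F→K.
A2: add {H} — H (Alice) has H→F.
A3 = A2; e.g. G (Bob) can still go to I. Fixed point.
From H, successor F is in the attractor (rank 1); the other successor G is not.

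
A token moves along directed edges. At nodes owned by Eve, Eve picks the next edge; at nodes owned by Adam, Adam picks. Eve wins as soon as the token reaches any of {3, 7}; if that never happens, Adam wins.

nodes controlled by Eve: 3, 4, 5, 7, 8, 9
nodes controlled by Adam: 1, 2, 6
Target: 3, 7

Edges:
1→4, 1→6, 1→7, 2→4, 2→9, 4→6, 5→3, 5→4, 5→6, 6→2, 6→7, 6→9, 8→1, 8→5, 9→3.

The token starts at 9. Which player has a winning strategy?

A0 = {3, 7}
A1: add {5, 9} — 5 (Eve) has 5→3; 9 (Eve) has 9→3.
9 ∈ A1, so Eve can force the target.

Eve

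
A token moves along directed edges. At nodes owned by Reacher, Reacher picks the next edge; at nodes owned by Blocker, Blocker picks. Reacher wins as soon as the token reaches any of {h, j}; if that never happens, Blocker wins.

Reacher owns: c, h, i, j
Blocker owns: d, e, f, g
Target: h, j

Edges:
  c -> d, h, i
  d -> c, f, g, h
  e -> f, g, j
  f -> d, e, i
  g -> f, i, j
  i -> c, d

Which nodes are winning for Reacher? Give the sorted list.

A0 = {h, j}
A1: add {c} — c (Reacher) has c→h.
A2: add {i} — i (Reacher) has i→c.
A3 = A2; e.g. d (Blocker) can still go to f. Fixed point.
Reacher's winning region = {c, h, i, j}.

c, h, i, j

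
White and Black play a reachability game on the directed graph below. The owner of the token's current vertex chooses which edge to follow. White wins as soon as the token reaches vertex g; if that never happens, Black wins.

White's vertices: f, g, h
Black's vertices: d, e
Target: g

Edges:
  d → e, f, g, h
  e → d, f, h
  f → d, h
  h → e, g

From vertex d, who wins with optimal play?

Black

A0 = {g}
A1: add {h} — h (White) has h→g.
A2: add {f} — f (White) has f→h.
A3 = A2; e.g. d (Black) can still go to e. Fixed point.
d never enters the attractor, so Black can avoid the target forever.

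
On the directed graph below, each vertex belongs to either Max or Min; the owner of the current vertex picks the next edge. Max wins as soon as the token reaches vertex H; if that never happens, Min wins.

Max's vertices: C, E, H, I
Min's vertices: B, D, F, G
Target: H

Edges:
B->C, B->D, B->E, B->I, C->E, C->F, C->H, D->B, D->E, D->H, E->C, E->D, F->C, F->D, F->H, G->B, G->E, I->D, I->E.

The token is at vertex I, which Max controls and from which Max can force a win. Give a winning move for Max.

A0 = {H}
A1: add {C} — C (Max) has C→H.
A2: add {E} — E (Max) has E→C.
A3: add {I} — I (Max) has I→E.
A4 = A3; e.g. B (Min) can still go to D. Fixed point.
From I, successor E is in the attractor (rank 2); the other successor D is not.

E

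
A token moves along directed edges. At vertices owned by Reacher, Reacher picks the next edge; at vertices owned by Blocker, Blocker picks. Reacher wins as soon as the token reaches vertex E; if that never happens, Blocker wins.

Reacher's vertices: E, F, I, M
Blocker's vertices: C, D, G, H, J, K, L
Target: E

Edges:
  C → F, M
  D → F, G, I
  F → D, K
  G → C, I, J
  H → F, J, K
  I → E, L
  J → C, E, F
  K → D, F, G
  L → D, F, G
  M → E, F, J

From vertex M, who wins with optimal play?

Reacher

A0 = {E}
A1: add {I, M} — I (Reacher) has I→E; M (Reacher) has M→E.
A2 = A1; e.g. C (Blocker) can still go to F. Fixed point.
M ∈ A1, so Reacher can force the target.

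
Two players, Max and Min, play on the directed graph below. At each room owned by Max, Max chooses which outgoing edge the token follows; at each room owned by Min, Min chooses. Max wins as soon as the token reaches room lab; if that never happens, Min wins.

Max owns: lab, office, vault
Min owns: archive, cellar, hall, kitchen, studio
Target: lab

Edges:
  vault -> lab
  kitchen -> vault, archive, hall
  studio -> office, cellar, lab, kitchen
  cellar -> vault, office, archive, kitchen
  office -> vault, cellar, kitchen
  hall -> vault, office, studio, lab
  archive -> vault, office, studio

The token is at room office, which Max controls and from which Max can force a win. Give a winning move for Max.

A0 = {lab}
A1: add {vault} — vault (Max) has vault→lab.
A2: add {office} — office (Max) has office→vault.
A3 = A2; e.g. cellar (Min) can still go to archive. Fixed point.
From office, successor vault is in the attractor (rank 1); the other successors cellar, kitchen are not.

vault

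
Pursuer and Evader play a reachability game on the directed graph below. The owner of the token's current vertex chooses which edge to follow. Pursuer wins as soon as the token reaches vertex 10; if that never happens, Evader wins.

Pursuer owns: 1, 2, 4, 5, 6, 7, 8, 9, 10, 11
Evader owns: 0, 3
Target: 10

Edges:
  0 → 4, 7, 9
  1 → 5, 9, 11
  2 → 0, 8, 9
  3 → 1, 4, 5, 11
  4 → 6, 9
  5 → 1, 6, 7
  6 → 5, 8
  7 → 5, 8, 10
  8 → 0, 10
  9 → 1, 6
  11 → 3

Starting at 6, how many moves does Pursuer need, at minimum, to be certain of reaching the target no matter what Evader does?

2

A0 = {10}
A1: add {7, 8} — 7 (Pursuer) has 7→10; 8 (Pursuer) has 8→10.
A2: add {2, 5, 6} — 2 (Pursuer) has 2→8; 5 (Pursuer) has 5→7; 6 (Pursuer) has 6→8.
6 enters the attractor at level 2, so Pursuer can force the target in 2 moves from there.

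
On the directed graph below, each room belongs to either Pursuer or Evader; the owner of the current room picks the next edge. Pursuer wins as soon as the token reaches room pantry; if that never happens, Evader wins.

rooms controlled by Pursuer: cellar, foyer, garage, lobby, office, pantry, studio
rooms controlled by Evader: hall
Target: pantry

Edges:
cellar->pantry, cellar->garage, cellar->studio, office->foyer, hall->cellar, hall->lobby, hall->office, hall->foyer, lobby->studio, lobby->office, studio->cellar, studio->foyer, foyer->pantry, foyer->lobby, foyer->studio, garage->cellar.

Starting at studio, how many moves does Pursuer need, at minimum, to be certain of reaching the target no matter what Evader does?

A0 = {pantry}
A1: add {cellar, foyer} — cellar (Pursuer) has cellar→pantry; foyer (Pursuer) has foyer→pantry.
A2: add {garage, office, studio} — garage (Pursuer) has garage→cellar; studio (Pursuer) has studio→cellar; office (Pursuer) has office→foyer.
studio enters the attractor at level 2, so Pursuer can force the target in 2 moves from there.

2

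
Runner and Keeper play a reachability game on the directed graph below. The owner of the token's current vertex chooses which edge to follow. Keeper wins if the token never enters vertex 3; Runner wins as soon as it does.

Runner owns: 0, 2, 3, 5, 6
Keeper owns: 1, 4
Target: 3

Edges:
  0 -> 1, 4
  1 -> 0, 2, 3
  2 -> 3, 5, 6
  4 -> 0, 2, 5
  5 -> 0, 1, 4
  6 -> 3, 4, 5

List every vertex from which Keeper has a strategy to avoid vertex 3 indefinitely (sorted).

0, 1, 4, 5

A0 = {3}
A1: add {2, 6} — 2 (Runner) has 2→3; 6 (Runner) has 6→3.
A2 = A1; e.g. 0 (Runner) has no edge into A1. Fixed point.
Runner's attractor = {2, 3, 6}; Keeper avoids the target exactly from the complement.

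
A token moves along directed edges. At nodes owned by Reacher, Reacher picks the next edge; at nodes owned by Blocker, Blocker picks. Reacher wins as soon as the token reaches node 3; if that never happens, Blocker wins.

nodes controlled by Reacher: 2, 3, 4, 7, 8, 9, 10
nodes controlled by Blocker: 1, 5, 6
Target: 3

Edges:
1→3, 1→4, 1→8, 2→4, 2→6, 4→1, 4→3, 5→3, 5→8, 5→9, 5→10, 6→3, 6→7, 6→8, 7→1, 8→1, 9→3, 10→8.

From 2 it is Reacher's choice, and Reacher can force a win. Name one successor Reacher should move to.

A0 = {3}
A1: add {4, 9} — 4 (Reacher) has 4→3; 9 (Reacher) has 9→3.
A2: add {2} — 2 (Reacher) has 2→4.
A3 = A2; e.g. 1 (Blocker) can still go to 8. Fixed point.
From 2, successor 4 is in the attractor (rank 1); the other successor 6 is not.

4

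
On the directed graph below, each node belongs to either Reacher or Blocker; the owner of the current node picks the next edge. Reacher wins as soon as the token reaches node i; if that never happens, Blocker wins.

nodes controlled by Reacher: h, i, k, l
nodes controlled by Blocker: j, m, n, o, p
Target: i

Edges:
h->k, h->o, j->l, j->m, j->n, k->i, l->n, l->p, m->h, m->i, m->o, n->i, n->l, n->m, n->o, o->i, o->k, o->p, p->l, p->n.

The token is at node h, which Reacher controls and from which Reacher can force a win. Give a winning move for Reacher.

k

A0 = {i}
A1: add {k} — k (Reacher) has k→i.
A2: add {h} — h (Reacher) has h→k.
A3 = A2; e.g. j (Blocker) can still go to l. Fixed point.
From h, successor k is in the attractor (rank 1); the other successor o is not.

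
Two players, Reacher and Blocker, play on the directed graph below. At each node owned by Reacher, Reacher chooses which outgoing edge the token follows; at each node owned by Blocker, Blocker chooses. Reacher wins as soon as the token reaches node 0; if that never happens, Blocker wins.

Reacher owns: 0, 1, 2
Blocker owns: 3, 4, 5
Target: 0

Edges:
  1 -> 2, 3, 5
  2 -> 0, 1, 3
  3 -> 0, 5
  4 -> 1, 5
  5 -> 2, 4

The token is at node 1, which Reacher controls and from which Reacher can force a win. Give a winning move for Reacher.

2

A0 = {0}
A1: add {2} — 2 (Reacher) has 2→0.
A2: add {1} — 1 (Reacher) has 1→2.
A3 = A2; e.g. 3 (Blocker) can still go to 5. Fixed point.
From 1, successor 2 is in the attractor (rank 1); the other successors 3, 5 are not.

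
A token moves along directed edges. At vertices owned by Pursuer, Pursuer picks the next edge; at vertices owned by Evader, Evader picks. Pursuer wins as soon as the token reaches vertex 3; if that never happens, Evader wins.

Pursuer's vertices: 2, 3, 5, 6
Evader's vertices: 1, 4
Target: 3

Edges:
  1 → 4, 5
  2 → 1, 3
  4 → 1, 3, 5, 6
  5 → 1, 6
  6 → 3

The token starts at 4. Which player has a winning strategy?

A0 = {3}
A1: add {2, 6} — 2 (Pursuer) has 2→3; 6 (Pursuer) has 6→3.
A2: add {5} — 5 (Pursuer) has 5→6.
A3 = A2; e.g. 1 (Evader) can still go to 4. Fixed point.
4 never enters the attractor, so Evader can avoid the target forever.

Evader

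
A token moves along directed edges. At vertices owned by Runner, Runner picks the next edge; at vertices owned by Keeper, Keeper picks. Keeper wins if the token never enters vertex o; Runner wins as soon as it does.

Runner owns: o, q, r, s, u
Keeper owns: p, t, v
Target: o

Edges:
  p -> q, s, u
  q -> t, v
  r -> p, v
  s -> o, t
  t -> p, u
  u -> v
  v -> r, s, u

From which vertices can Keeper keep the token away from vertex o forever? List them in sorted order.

p, q, r, t, u, v

A0 = {o}
A1: add {s} — s (Runner) has s→o.
A2 = A1; e.g. p (Keeper) can still go to q. Fixed point.
Runner's attractor = {o, s}; Keeper avoids the target exactly from the complement.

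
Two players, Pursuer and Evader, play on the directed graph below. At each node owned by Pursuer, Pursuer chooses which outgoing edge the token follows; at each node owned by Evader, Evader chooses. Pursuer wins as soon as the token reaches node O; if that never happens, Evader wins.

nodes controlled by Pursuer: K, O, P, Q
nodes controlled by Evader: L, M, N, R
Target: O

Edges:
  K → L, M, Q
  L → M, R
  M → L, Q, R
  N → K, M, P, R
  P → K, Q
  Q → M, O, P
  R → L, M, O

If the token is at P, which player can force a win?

Pursuer

A0 = {O}
A1: add {Q} — Q (Pursuer) has Q→O.
A2: add {K, P} — K (Pursuer) has K→Q; P (Pursuer) has P→Q.
A3 = A2; e.g. L (Evader) can still go to M. Fixed point.
P ∈ A2, so Pursuer can force the target.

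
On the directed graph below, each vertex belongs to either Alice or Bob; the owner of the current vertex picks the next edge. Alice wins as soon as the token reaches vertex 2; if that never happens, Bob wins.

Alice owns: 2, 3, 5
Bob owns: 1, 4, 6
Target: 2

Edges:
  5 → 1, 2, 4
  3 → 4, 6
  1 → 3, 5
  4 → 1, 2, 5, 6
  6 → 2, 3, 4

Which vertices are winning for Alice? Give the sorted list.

A0 = {2}
A1: add {5} — 5 (Alice) has 5→2.
A2 = A1; e.g. 1 (Bob) can still go to 3. Fixed point.
Alice's winning region = {2, 5}.

2, 5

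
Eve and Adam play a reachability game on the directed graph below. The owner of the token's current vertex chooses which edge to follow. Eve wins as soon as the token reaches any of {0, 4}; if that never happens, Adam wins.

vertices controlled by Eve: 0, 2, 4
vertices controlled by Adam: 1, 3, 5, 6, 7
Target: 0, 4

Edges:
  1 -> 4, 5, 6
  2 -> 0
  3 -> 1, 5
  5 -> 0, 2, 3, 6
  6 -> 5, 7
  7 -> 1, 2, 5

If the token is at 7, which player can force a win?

Adam

A0 = {0, 4}
A1: add {2} — 2 (Eve) has 2→0.
A2 = A1; e.g. 1 (Adam) can still go to 5. Fixed point.
7 never enters the attractor, so Adam can avoid the target forever.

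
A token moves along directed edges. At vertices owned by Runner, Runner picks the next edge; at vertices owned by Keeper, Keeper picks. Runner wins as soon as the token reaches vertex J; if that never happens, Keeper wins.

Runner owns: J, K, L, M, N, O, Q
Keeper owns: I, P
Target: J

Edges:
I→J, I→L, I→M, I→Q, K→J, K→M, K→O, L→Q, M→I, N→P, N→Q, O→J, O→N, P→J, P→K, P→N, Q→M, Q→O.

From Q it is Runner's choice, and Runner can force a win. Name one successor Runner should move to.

O

A0 = {J}
A1: add {K, O} — K (Runner) has K→J; O (Runner) has O→J.
A2: add {Q} — Q (Runner) has Q→O.
A3: add {L, N} — L (Runner) has L→Q; N (Runner) has N→Q.
A4: add {P} — P (Keeper): all of {J, K, N} already in.
A5 = A4; e.g. I (Keeper) can still go to M. Fixed point.
From Q, successor O is in the attractor (rank 1); the other successor M is not.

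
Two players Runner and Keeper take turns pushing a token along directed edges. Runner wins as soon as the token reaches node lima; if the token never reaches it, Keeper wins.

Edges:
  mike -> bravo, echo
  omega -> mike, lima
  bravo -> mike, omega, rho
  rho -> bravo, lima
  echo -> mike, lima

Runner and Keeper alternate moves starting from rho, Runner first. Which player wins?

Runner

Track states (vertex, player-to-move).
A0 = {(lima,Runner), (lima,Keeper)}
A1: add {(omega,Runner), (rho,Runner), (echo,Runner)}.
(rho,Runner) ∈ A1 ⇒ Runner forces the target.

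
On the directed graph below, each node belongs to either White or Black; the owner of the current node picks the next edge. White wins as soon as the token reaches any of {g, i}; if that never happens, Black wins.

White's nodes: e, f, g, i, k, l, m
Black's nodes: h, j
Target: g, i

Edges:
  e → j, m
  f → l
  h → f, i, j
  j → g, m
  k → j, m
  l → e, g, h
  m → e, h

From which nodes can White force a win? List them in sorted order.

f, g, i, l

A0 = {g, i}
A1: add {l} — l (White) has l→g.
A2: add {f} — f (White) has f→l.
A3 = A2; e.g. e (White) has no edge into A2. Fixed point.
White's winning region = {f, g, i, l}.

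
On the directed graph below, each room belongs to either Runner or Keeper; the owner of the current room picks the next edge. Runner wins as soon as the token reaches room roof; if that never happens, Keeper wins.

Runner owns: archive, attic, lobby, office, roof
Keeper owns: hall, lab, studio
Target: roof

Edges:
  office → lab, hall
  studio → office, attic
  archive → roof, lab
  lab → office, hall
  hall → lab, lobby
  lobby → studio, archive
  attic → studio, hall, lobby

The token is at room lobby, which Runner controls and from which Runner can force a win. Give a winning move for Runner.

archive

A0 = {roof}
A1: add {archive} — archive (Runner) has archive→roof.
A2: add {lobby} — lobby (Runner) has lobby→archive.
A3: add {attic} — attic (Runner) has attic→lobby.
A4 = A3; e.g. office (Runner) has no edge into A3. Fixed point.
From lobby, successor archive is in the attractor (rank 1); the other successor studio is not.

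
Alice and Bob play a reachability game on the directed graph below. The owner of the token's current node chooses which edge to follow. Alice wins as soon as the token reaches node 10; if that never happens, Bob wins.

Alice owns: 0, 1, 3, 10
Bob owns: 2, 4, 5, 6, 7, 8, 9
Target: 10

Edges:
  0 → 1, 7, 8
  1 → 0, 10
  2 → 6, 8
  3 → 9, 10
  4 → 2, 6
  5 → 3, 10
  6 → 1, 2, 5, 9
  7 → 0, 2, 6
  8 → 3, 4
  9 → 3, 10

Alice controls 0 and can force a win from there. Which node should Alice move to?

A0 = {10}
A1: add {1, 3} — 1 (Alice) has 1→10; 3 (Alice) has 3→10.
A2: add {0, 5, 9} — 0 (Alice) has 0→1; 5 (Bob): all of {3, 10} already in; 9 (Bob): all of {3, 10} already in.
A3 = A2; e.g. 2 (Bob) can still go to 6. Fixed point.
From 0, successor 1 is in the attractor (rank 1); the other successors 7, 8 are not.

1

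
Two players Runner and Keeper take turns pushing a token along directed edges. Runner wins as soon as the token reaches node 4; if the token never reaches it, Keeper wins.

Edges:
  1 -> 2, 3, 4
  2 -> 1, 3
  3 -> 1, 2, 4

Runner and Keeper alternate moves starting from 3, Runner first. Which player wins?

Runner

Track states (vertex, player-to-move).
A0 = {(4,Runner), (4,Keeper)}
A1: add {(1,Runner), (3,Runner)}.
(3,Runner) ∈ A1 ⇒ Runner forces the target.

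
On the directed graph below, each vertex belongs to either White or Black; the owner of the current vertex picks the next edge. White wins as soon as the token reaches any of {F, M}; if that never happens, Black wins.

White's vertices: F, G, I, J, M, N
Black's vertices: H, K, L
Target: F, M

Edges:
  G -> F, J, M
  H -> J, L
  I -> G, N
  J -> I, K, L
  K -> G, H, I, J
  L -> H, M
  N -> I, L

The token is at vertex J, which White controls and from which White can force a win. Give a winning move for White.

A0 = {F, M}
A1: add {G} — G (White) has G→F.
A2: add {I} — I (White) has I→G.
A3: add {J, N} — J (White) has J→I; N (White) has N→I.
A4 = A3; e.g. H (Black) can still go to L. Fixed point.
From J, successor I is in the attractor (rank 2); the other successors K, L are not.

I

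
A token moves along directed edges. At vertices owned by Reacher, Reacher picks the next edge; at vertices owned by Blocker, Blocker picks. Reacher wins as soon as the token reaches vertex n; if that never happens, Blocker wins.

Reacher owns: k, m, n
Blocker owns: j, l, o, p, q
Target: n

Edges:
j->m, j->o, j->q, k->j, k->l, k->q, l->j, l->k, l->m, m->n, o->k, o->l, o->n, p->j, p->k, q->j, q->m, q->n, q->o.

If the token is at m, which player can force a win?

Reacher

A0 = {n}
A1: add {m} — m (Reacher) has m→n.
A2 = A1; e.g. j (Blocker) can still go to o. Fixed point.
m ∈ A1, so Reacher can force the target.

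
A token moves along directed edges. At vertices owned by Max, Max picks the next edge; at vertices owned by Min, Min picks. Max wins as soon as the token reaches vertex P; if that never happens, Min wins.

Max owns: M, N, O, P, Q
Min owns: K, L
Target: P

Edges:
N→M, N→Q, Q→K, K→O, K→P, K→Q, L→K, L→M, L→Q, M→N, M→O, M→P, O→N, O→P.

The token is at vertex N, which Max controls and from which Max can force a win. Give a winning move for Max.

A0 = {P}
A1: add {M, O} — M (Max) has M→P; O (Max) has O→P.
A2: add {N} — N (Max) has N→M.
A3 = A2; e.g. K (Min) can still go to Q. Fixed point.
From N, successor M is in the attractor (rank 1); the other successor Q is not.

M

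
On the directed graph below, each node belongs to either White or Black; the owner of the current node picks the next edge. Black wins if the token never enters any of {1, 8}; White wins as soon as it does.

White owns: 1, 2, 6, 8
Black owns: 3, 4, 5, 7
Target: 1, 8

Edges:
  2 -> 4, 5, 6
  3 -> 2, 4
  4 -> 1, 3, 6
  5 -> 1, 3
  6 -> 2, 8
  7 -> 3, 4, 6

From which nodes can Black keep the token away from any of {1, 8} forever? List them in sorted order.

3, 4, 5, 7

A0 = {1, 8}
A1: add {6} — 6 (White) has 6→8.
A2: add {2} — 2 (White) has 2→6.
A3 = A2; e.g. 3 (Black) can still go to 4. Fixed point.
White's attractor = {1, 2, 6, 8}; Black avoids the target exactly from the complement.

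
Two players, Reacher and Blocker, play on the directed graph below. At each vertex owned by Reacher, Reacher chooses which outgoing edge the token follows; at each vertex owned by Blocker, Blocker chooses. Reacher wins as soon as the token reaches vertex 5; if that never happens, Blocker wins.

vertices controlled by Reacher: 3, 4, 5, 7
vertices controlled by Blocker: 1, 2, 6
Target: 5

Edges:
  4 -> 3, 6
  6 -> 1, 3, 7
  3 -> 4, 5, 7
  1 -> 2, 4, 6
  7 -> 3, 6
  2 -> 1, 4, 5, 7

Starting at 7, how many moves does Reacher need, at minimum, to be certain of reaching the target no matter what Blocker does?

2

A0 = {5}
A1: add {3} — 3 (Reacher) has 3→5.
A2: add {4, 7} — 4 (Reacher) has 4→3; 7 (Reacher) has 7→3.
A3 = A2; e.g. 1 (Blocker) can still go to 2. Fixed point.
7 enters the attractor at level 2, so Reacher can force the target in 2 moves from there.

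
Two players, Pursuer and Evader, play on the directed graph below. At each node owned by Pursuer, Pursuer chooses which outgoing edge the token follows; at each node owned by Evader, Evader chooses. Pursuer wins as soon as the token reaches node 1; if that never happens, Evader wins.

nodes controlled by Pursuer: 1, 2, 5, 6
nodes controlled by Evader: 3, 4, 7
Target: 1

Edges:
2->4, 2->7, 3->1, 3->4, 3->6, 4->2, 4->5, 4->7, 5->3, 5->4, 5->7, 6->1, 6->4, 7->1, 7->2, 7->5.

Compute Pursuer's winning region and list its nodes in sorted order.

1, 6

A0 = {1}
A1: add {6} — 6 (Pursuer) has 6→1.
A2 = A1; e.g. 2 (Pursuer) has no edge into A1. Fixed point.
Pursuer's winning region = {1, 6}.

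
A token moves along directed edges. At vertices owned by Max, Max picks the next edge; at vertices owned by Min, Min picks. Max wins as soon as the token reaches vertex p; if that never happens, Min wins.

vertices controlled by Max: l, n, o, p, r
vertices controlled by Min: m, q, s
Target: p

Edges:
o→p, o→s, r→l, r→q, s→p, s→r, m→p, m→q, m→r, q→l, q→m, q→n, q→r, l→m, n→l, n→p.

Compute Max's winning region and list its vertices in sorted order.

n, o, p

A0 = {p}
A1: add {n, o} — n (Max) has n→p; o (Max) has o→p.
A2 = A1; e.g. l (Max) has no edge into A1. Fixed point.
Max's winning region = {n, o, p}.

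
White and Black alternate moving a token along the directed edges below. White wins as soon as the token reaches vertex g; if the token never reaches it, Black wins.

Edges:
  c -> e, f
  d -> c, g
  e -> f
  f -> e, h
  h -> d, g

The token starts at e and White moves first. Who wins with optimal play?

Track states (vertex, player-to-move).
A0 = {(g,White), (g,Black)}
A1: add {(d,White), (h,White)}.
A2: add {(h,Black)}.
A3: add {(f,White)}.
A4: add {(e,Black)}.
A5: add {(c,White)}.
A6: add {(d,Black)}.
A7 = A6; e.g. (c,Black) stays out. (e,White) never enters ⇒ Black avoids the target.

Black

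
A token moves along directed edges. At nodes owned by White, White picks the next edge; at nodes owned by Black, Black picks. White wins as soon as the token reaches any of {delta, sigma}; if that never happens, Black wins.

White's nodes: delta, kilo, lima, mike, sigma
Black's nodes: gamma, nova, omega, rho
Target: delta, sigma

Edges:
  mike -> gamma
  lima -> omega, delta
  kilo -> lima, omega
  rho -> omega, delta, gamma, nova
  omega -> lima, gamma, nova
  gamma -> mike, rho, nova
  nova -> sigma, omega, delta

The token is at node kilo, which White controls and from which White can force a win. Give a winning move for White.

lima

A0 = {delta, sigma}
A1: add {lima} — lima (White) has lima→delta.
A2: add {kilo} — kilo (White) has kilo→lima.
A3 = A2; e.g. mike (White) has no edge into A2. Fixed point.
From kilo, successor lima is in the attractor (rank 1); the other successor omega is not.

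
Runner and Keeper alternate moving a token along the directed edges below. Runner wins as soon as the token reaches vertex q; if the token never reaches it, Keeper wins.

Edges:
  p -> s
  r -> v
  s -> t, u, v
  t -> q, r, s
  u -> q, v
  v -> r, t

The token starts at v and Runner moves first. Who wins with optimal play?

Keeper

Track states (vertex, player-to-move).
A0 = {(q,Runner), (q,Keeper)}
A1: add {(t,Runner), (u,Runner)}.
A2 = A1; e.g. (p,Runner) stays out. (v,Runner) never enters ⇒ Keeper avoids the target.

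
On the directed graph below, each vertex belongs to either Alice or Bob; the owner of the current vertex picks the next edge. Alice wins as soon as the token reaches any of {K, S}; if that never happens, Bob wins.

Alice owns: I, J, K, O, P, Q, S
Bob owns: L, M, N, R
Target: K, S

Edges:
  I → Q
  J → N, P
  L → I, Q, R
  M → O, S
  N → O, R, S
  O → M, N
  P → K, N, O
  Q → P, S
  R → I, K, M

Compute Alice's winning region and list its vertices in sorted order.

A0 = {K, S}
A1: add {P, Q} — P (Alice) has P→K; Q (Alice) has Q→S.
A2: add {I, J} — I (Alice) has I→Q; J (Alice) has J→P.
A3 = A2; e.g. L (Bob) can still go to R. Fixed point.
Alice's winning region = {I, J, K, P, Q, S}.

I, J, K, P, Q, S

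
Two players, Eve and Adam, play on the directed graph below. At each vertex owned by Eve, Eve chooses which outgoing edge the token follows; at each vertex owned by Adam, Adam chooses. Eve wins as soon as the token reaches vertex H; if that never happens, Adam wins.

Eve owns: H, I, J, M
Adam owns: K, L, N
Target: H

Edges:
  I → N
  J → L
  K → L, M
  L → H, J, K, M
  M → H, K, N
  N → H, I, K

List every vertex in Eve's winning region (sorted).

H, M

A0 = {H}
A1: add {M} — M (Eve) has M→H.
A2 = A1; e.g. I (Eve) has no edge into A1. Fixed point.
Eve's winning region = {H, M}.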